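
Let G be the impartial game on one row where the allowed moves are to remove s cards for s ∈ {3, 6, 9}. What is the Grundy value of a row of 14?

0

Grundy values for subtraction set {3, 6, 9}:
k:     0  1  2  3  4  5  6  7  8  9 10 11 12 13 14
g(k):  0  0  0  1  1  1  2  2  2  3  3  3  0  0  0
So g(14) = 0.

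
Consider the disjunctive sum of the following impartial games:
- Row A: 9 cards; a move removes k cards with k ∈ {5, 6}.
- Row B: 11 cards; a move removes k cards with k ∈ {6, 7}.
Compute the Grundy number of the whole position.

Build the Grundy sequence for row A with g(k) = mex{g(k−s) : s ∈ {5, 6}, s ≤ k}:
g(0) = mex{} = 0
g(1) = mex{} = 0
g(2) = mex{} = 0
g(3) = mex{} = 0
g(4) = mex{} = 0
g(5) = mex{0} = 1
g(6) = mex{0} = 1
g(7) = mex{0} = 1
g(8) = mex{0} = 1
g(9) = mex{0} = 1
So g(9) = 1.
Grundy values for row B (subtraction set {6, 7}):
k:     0  1  2  3  4  5  6  7  8  9 10 11
g(k):  0  0  0  0  0  0  1  1  1  1  1  1
So g(11) = 1.
By the Sprague-Grundy theorem, the Grundy value of a sum of independent games is the XOR of the component values.
Combined value = 1 ⊕ 1 = 0.

0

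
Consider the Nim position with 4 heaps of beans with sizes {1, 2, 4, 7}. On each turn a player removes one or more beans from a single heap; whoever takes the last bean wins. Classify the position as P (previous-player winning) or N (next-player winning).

P-position

Nim-sum: 1 XOR 2 XOR 4 XOR 7 = 0.
The nim-sum is 0, so this is a P-position: the player to move is in a losing position under optimal play.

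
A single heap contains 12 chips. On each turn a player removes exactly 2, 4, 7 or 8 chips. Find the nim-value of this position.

Compute g(0), g(1), … for moves {2, 4, 7, 8}:
k:     0  1  2  3  4  5  6  7  8  9 10 11 12
g(k):  0  0  1  1  2  2  0  3  1  4  2  0  0
So g(12) = 0.

0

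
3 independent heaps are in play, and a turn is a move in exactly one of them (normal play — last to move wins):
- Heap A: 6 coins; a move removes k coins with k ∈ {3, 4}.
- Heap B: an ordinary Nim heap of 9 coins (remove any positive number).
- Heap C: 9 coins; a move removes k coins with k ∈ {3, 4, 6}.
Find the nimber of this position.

Build the Grundy sequence for heap A with g(k) = mex{g(k−s) : s ∈ {3, 4}, s ≤ k}:
g(0) = mex{} = 0
g(1) = mex{} = 0
g(2) = mex{} = 0
g(3) = mex{0} = 1
g(4) = mex{0} = 1
g(5) = mex{0} = 1
g(6) = mex{0,1} = 2
So g(6) = 2.
Heap B is a plain Nim heap of size 9, so its Grundy value is 9.
For heap C, compute g(0), g(1), … with moves {3, 4, 6}:
g(0) = mex{} = 0
g(1) = mex{} = 0
g(2) = mex{} = 0
g(3) = mex{0} = 1
g(4) = mex{0} = 1
g(5) = mex{0} = 1
g(6) = mex{0,1} = 2
g(7) = mex{0,1} = 2
g(8) = mex{0,1} = 2
g(9) = mex{1,2} = 0
So g(9) = 0.
The value of a disjunctive sum is the nim-sum of the parts.
Combined value = 2 XOR 9 XOR 0 = 11.

11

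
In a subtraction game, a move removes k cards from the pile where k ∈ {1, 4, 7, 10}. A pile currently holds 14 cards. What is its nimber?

1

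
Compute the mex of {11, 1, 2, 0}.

The values 0, 1, 2 are all present; 3 is the first non-negative integer missing from the set.

3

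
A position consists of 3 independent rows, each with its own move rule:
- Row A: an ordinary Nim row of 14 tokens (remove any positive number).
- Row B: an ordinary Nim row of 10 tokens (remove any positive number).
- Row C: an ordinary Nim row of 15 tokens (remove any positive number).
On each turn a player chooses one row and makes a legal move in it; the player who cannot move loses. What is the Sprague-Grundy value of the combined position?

11

Row A is a plain Nim row of size 14, so its Grundy value is 14.
Row B is a plain Nim row of size 10, so its Grundy value is 10.
Row C is a plain Nim row of size 15, so its Grundy value is 15.
The value of a disjunctive sum is the nim-sum of the parts.
Combined value = 14 XOR 10 XOR 15 = 11.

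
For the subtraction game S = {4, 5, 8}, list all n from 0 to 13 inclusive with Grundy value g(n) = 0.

Compute g(0), g(1), … for moves {4, 5, 8}:
g(0) = mex{} = 0
g(1) = mex{} = 0
g(2) = mex{} = 0
g(3) = mex{} = 0
g(4) = mex{0} = 1
g(5) = mex{0} = 1
g(6) = mex{0} = 1
g(7) = mex{0} = 1
g(8) = mex{0,1} = 2
g(9) = mex{0,1} = 2
g(10) = mex{0,1} = 2
g(11) = mex{0,1} = 2
g(12) = mex{1,2} = 0
g(13) = mex{1,2} = 0
The P-positions (g = 0) in 0..13 are 0, 1, 2, 3, 12, 13.

0, 1, 2, 3, 12, 13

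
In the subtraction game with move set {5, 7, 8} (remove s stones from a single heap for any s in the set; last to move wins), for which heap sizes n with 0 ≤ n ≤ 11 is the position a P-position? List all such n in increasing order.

Build the Grundy sequence with g(k) = mex{g(k−s) : s ∈ {5, 7, 8}, s ≤ k}:
g(0) = mex{} = 0
g(1) = mex{} = 0
g(2) = mex{} = 0
g(3) = mex{} = 0
g(4) = mex{} = 0
g(5) = mex{0} = 1
g(6) = mex{0} = 1
g(7) = mex{0} = 1
g(8) = mex{0} = 1
g(9) = mex{0} = 1
g(10) = mex{0,1} = 2
g(11) = mex{0,1} = 2
The P-positions (g = 0) in 0..11 are 0, 1, 2, 3, 4.

0, 1, 2, 3, 4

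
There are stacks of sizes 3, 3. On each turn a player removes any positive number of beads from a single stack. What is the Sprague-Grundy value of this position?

0

Nim-sum: 3 ⊕ 3 = 0.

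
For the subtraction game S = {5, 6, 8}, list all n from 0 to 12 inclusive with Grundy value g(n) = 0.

0, 1, 2, 3, 4

Compute g(0), g(1), … for moves {5, 6, 8}:
g(0) = mex{} = 0
g(1) = mex{} = 0
g(2) = mex{} = 0
g(3) = mex{} = 0
g(4) = mex{} = 0
g(5) = mex{0} = 1
g(6) = mex{0} = 1
g(7) = mex{0} = 1
g(8) = mex{0} = 1
g(9) = mex{0} = 1
g(10) = mex{0,1} = 2
g(11) = mex{0,1} = 2
g(12) = mex{0,1} = 2
The P-positions (g = 0) in 0..12 are 0, 1, 2, 3, 4.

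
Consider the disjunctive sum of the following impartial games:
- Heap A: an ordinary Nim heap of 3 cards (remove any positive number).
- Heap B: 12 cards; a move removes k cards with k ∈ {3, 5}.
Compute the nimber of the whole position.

Heap A is a plain Nim heap of size 3, so its Grundy value is 3.
Grundy values for heap B (subtraction set {3, 5}):
g(0) = mex{} = 0
g(1) = mex{} = 0
g(2) = mex{} = 0
g(3) = mex{0} = 1
g(4) = mex{0} = 1
g(5) = mex{0} = 1
g(6) = mex{0,1} = 2
g(7) = mex{0,1} = 2
g(8) = mex{1} = 0
g(9) = mex{1,2} = 0
g(10) = mex{1,2} = 0
g(11) = mex{0,2} = 1
g(12) = mex{0,2} = 1
So g(12) = 1.
By the Sprague-Grundy theorem, the Grundy value of a sum of independent games is the XOR of the component values.
Combined value = 3 ⊕ 1 = 2.

2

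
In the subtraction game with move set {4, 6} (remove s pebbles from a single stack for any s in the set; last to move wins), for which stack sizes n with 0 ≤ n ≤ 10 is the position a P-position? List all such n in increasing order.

0, 1, 2, 3, 10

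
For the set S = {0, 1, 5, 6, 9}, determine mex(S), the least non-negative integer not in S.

2

The values 0, 1 are all present; 2 is the first non-negative integer missing from the set.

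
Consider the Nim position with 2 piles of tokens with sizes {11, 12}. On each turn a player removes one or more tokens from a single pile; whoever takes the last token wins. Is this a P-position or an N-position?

Nim-sum: 11 ⊕ 12 = 7.
The nim-sum is 7 ≠ 0, so this is an N-position: the player to move can win.

N-position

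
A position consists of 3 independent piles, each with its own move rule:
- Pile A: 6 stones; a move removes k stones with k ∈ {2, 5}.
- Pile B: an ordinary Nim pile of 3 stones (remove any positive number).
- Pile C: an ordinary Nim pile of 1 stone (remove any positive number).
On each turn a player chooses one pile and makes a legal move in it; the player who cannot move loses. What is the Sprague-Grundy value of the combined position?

3

For pile A, compute g(0), g(1), … with moves {2, 5}:
g(0) = mex{} = 0
g(1) = mex{} = 0
g(2) = mex{0} = 1
g(3) = mex{0} = 1
g(4) = mex{1} = 0
g(5) = mex{0,1} = 2
g(6) = mex{0} = 1
So g(6) = 1.
Pile B is a plain Nim pile of size 3, so its Grundy value is 3.
Pile C is a plain Nim pile of size 1, so its Grundy value is 1.
The value of a disjunctive sum is the nim-sum of the parts.
Combined value = 1 ⊕ 3 ⊕ 1 = 3.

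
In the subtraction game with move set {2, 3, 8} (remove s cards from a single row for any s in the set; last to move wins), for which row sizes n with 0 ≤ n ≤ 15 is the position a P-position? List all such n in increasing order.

0, 1, 5, 6, 10, 11, 15

Build the Grundy sequence with g(k) = mex{g(k−s) : s ∈ {2, 3, 8}, s ≤ k}:
k:     0  1  2  3  4  5  6  7  8  9 10 11 12 13 14 15
g(k):  0  0  1  1  2  0  0  1  1  2  0  0  1  1  2  0
The P-positions (g = 0) in 0..15 are 0, 1, 5, 6, 10, 11, 15.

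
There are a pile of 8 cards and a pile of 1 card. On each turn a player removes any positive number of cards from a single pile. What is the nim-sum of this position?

Compute the nim-sum pairwise:
8 ^ 1 = 9

9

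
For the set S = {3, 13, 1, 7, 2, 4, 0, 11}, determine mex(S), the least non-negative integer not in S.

5

The values 0, 1, 2, 3, 4 are all present; 5 is the first non-negative integer missing from the set.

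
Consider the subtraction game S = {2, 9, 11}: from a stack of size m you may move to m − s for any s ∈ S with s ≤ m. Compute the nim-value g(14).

Grundy values for subtraction set {2, 9, 11}:
g(0) = mex{} = 0
g(1) = mex{} = 0
g(2) = mex{0} = 1
g(3) = mex{0} = 1
g(4) = mex{1} = 0
g(5) = mex{1} = 0
g(6) = mex{0} = 1
g(7) = mex{0} = 1
g(8) = mex{1} = 0
g(9) = mex{0,1} = 2
g(10) = mex{0} = 1
g(11) = mex{0,1,2} = 3
g(12) = mex{0,1} = 2
g(13) = mex{0,1,3} = 2
g(14) = mex{0,1,2} = 3
So g(14) = 3.

3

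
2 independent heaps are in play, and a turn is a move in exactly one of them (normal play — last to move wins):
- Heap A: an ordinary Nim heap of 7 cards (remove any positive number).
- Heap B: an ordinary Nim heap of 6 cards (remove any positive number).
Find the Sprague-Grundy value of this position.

1

Heap A is a plain Nim heap of size 7, so its Grundy value is 7.
Heap B is a plain Nim heap of size 6, so its Grundy value is 6.
The value of a disjunctive sum is the nim-sum of the parts.
Combined value = 7 XOR 6 = 1.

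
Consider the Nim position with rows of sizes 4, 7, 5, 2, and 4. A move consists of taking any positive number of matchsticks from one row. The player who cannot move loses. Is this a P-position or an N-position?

P-position

Write each in binary and XOR column by column:
  100  (4)
  111  (7)
  101  (5)
  010  (2)
  100  (4)
  ---
  000  (0)
The nim-sum is 0, so this is a P-position: the player to move is in a losing position under optimal play.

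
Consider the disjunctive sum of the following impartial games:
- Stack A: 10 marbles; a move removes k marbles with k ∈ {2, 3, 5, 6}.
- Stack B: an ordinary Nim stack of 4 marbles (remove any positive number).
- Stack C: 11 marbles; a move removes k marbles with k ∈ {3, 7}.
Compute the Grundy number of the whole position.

5

Build the Grundy sequence for stack A with g(k) = mex{g(k−s) : s ∈ {2, 3, 5, 6}, s ≤ k}:
g(0) = mex{} = 0
g(1) = mex{} = 0
g(2) = mex{0} = 1
g(3) = mex{0} = 1
g(4) = mex{0,1} = 2
g(5) = mex{0,1} = 2
g(6) = mex{0,1,2} = 3
g(7) = mex{0,1,2} = 3
g(8) = mex{1,2,3} = 0
g(9) = mex{1,2,3} = 0
g(10) = mex{0,2,3} = 1
So g(10) = 1.
Stack B is a plain Nim stack of size 4, so its Grundy value is 4.
Build the Grundy sequence for stack C with g(k) = mex{g(k−s) : s ∈ {3, 7}, s ≤ k}:
k:     0  1  2  3  4  5  6  7  8  9 10 11
g(k):  0  0  0  1  1  1  0  2  2  1  0  0
So g(11) = 0.
By the Sprague-Grundy theorem, the Grundy value of a sum of independent games is the XOR of the component values.
Combined value = 1 XOR 4 XOR 0 = 5.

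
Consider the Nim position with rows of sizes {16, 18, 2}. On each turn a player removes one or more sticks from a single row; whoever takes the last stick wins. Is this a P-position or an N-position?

Bitwise XOR of the heap sizes:
  10000  (16)
  10010  (18)
  00010  (2)
  -----
  00000  (0)
The nim-sum is 0, so this is a P-position: the player to move is in a losing position under optimal play.

P-position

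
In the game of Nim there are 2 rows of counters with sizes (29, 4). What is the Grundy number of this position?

25

Nim-sum: 29 ⊕ 4 = 25.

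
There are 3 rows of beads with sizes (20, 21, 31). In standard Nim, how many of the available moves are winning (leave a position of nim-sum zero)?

Nim-sum: 20 ⊕ 21 ⊕ 31 = 30.
The overall nim-sum is X = 30. A row of size p has a winning move iff p XOR X < p (reduce it to p XOR X).
  20: 20 XOR 30 = 10 < 20 — winning move (to 10).
  21: 21 XOR 30 = 11 < 21 — winning move (to 11).
  31: 31 XOR 30 = 1 < 31 — winning move (to 1).
That gives 3 winning moves.

3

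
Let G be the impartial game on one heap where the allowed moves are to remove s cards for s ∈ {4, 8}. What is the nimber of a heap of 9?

Grundy values for subtraction set {4, 8}:
g(0) = mex{} = 0
g(1) = mex{} = 0
g(2) = mex{} = 0
g(3) = mex{} = 0
g(4) = mex{0} = 1
g(5) = mex{0} = 1
g(6) = mex{0} = 1
g(7) = mex{0} = 1
g(8) = mex{0,1} = 2
g(9) = mex{0,1} = 2
So g(9) = 2.

2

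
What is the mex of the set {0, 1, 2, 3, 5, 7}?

The values 0, 1, 2, 3 are all present; 4 is the first non-negative integer missing from the set.

4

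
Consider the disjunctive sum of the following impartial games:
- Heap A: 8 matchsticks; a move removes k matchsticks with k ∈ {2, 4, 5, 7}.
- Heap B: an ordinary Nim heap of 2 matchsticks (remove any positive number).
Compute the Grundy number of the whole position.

6

Grundy values for heap A (subtraction set {2, 4, 5, 7}):
k:     0  1  2  3  4  5  6  7  8
g(k):  0  0  1  1  2  2  3  3  4
So g(8) = 4.
Heap B is a plain Nim heap of size 2, so its Grundy value is 2.
The value of a disjunctive sum is the nim-sum of the parts.
Combined value = 4 XOR 2 = 6.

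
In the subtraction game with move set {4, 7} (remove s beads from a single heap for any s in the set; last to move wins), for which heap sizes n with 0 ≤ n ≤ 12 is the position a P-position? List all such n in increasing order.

0, 1, 2, 3, 11, 12

Compute g(0), g(1), … for moves {4, 7}:
g(0) = mex{} = 0
g(1) = mex{} = 0
g(2) = mex{} = 0
g(3) = mex{} = 0
g(4) = mex{0} = 1
g(5) = mex{0} = 1
g(6) = mex{0} = 1
g(7) = mex{0} = 1
g(8) = mex{0,1} = 2
g(9) = mex{0,1} = 2
g(10) = mex{0,1} = 2
g(11) = mex{1} = 0
g(12) = mex{1,2} = 0
The P-positions (g = 0) in 0..12 are 0, 1, 2, 3, 11, 12.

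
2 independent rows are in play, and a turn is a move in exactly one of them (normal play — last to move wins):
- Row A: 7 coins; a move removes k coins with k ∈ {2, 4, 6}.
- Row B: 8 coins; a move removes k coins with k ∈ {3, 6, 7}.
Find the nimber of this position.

1

Build the Grundy sequence for row A with g(k) = mex{g(k−s) : s ∈ {2, 4, 6}, s ≤ k}:
k:     0  1  2  3  4  5  6  7
g(k):  0  0  1  1  2  2  3  3
So g(7) = 3.
Build the Grundy sequence for row B with g(k) = mex{g(k−s) : s ∈ {3, 6, 7}, s ≤ k}:
g(0) = mex{} = 0
g(1) = mex{} = 0
g(2) = mex{} = 0
g(3) = mex{0} = 1
g(4) = mex{0} = 1
g(5) = mex{0} = 1
g(6) = mex{0,1} = 2
g(7) = mex{0,1} = 2
g(8) = mex{0,1} = 2
So g(8) = 2.
By the Sprague-Grundy theorem, the Grundy value of a sum of independent games is the XOR of the component values.
Combined value = 3 XOR 2 = 1.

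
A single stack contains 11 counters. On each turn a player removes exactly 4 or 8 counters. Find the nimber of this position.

2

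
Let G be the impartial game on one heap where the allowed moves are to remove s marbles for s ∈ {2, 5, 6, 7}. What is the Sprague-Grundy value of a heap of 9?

Grundy values for subtraction set {2, 5, 6, 7}:
k:     0  1  2  3  4  5  6  7  8  9
g(k):  0  0  1  1  0  2  1  3  2  2
So g(9) = 2.

2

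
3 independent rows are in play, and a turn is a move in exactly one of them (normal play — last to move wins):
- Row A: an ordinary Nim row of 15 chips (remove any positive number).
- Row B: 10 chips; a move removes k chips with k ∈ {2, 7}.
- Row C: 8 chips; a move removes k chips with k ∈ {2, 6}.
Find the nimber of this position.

15

Row A is a plain Nim row of size 15, so its Grundy value is 15.
Build the Grundy sequence for row B with g(k) = mex{g(k−s) : s ∈ {2, 7}, s ≤ k}:
k:     0  1  2  3  4  5  6  7  8  9 10
g(k):  0  0  1  1  0  0  1  1  2  0  0
So g(10) = 0.
For row C, compute g(0), g(1), … with moves {2, 6}:
g(0) = mex{} = 0
g(1) = mex{} = 0
g(2) = mex{0} = 1
g(3) = mex{0} = 1
g(4) = mex{1} = 0
g(5) = mex{1} = 0
g(6) = mex{0} = 1
g(7) = mex{0} = 1
g(8) = mex{1} = 0
So g(8) = 0.
The value of a disjunctive sum is the nim-sum of the parts.
Combined value = 15 ⊕ 0 ⊕ 0 = 15.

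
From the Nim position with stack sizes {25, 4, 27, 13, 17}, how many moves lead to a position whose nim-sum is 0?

Compute the nim-sum pairwise:
25 ^ 4 = 29
29 ^ 27 = 6
6 ^ 13 = 11
11 ^ 17 = 26
The overall nim-sum is X = 26. A stack of size p has a winning move iff p XOR X < p (reduce it to p XOR X).
  25: 25 XOR 26 = 3 < 25 — winning move (to 3).
  4: 4 XOR 26 = 30 ≥ 4 — no move.
  27: 27 XOR 26 = 1 < 27 — winning move (to 1).
  13: 13 XOR 26 = 23 ≥ 13 — no move.
  17: 17 XOR 26 = 11 < 17 — winning move (to 11).
That gives 3 winning moves.

3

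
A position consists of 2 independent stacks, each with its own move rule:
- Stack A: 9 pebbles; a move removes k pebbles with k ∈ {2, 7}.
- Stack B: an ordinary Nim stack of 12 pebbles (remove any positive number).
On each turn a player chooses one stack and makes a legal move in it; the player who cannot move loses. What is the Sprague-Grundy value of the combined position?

For stack A, compute g(0), g(1), … with moves {2, 7}:
k:     0  1  2  3  4  5  6  7  8  9
g(k):  0  0  1  1  0  0  1  1  2  0
So g(9) = 0.
Stack B is a plain Nim stack of size 12, so its Grundy value is 12.
The value of a disjunctive sum is the nim-sum of the parts.
Combined value = 0 XOR 12 = 12.

12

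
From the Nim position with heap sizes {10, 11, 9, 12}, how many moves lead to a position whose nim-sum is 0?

1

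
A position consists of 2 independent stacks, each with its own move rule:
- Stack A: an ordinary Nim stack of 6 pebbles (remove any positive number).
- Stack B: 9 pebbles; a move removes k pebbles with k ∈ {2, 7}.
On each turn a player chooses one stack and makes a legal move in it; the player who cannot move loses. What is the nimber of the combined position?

Stack A is a plain Nim stack of size 6, so its Grundy value is 6.
Grundy values for stack B (subtraction set {2, 7}):
k:     0  1  2  3  4  5  6  7  8  9
g(k):  0  0  1  1  0  0  1  1  2  0
So g(9) = 0.
The value of a disjunctive sum is the nim-sum of the parts.
Combined value = 6 ⊕ 0 = 6.

6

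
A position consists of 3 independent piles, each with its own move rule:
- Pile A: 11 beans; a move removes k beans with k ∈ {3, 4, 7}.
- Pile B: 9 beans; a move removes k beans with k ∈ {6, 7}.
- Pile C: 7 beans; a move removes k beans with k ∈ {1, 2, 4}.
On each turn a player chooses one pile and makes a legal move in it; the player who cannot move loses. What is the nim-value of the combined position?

0

Grundy values for pile A (subtraction set {3, 4, 7}):
k:     0  1  2  3  4  5  6  7  8  9 10 11
g(k):  0  0  0  1  1  1  2  2  2  3  0  0
So g(11) = 0.
Grundy values for pile B (subtraction set {6, 7}):
g(0) = mex{} = 0
g(1) = mex{} = 0
g(2) = mex{} = 0
g(3) = mex{} = 0
g(4) = mex{} = 0
g(5) = mex{} = 0
g(6) = mex{0} = 1
g(7) = mex{0} = 1
g(8) = mex{0} = 1
g(9) = mex{0} = 1
So g(9) = 1.
Build the Grundy sequence for pile C with g(k) = mex{g(k−s) : s ∈ {1, 2, 4}, s ≤ k}:
k:     0  1  2  3  4  5  6  7
g(k):  0  1  2  0  1  2  0  1
So g(7) = 1.
The value of a disjunctive sum is the nim-sum of the parts.
Combined value = 0 ⊕ 1 ⊕ 1 = 0.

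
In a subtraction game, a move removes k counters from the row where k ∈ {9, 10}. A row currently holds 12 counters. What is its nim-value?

1

Grundy values for subtraction set {9, 10}:
g(0) = mex{} = 0
g(1) = mex{} = 0
g(2) = mex{} = 0
g(3) = mex{} = 0
g(4) = mex{} = 0
g(5) = mex{} = 0
g(6) = mex{} = 0
g(7) = mex{} = 0
g(8) = mex{} = 0
g(9) = mex{0} = 1
g(10) = mex{0} = 1
g(11) = mex{0} = 1
g(12) = mex{0} = 1
So g(12) = 1.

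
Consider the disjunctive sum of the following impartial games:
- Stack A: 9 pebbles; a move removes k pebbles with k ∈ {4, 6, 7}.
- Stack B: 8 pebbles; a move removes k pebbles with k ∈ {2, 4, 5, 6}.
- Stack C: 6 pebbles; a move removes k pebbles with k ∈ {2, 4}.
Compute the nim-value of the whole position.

Grundy values for stack A (subtraction set {4, 6, 7}):
g(0) = mex{} = 0
g(1) = mex{} = 0
g(2) = mex{} = 0
g(3) = mex{} = 0
g(4) = mex{0} = 1
g(5) = mex{0} = 1
g(6) = mex{0} = 1
g(7) = mex{0} = 1
g(8) = mex{0,1} = 2
g(9) = mex{0,1} = 2
So g(9) = 2.
Grundy values for stack B (subtraction set {2, 4, 5, 6}):
g(0) = mex{} = 0
g(1) = mex{} = 0
g(2) = mex{0} = 1
g(3) = mex{0} = 1
g(4) = mex{0,1} = 2
g(5) = mex{0,1} = 2
g(6) = mex{0,1,2} = 3
g(7) = mex{0,1,2} = 3
g(8) = mex{1,2,3} = 0
So g(8) = 0.
For stack C, compute g(0), g(1), … with moves {2, 4}:
k:     0  1  2  3  4  5  6
g(k):  0  0  1  1  2  2  0
So g(6) = 0.
The value of a disjunctive sum is the nim-sum of the parts.
Combined value = 2 ⊕ 0 ⊕ 0 = 2.

2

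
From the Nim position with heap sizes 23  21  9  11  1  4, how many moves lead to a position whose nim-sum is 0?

Write each in binary and XOR column by column:
  10111  (23)
  10101  (21)
  01001  (9)
  01011  (11)
  00001  (1)
  00100  (4)
  -----
  00101  (5)
The overall nim-sum is X = 5. A heap of size p has a winning move iff p XOR X < p (reduce it to p XOR X).
  23: 23 XOR 5 = 18 < 23 — winning move (to 18).
  21: 21 XOR 5 = 16 < 21 — winning move (to 16).
  9: 9 XOR 5 = 12 ≥ 9 — no move.
  11: 11 XOR 5 = 14 ≥ 11 — no move.
  1: 1 XOR 5 = 4 ≥ 1 — no move.
  4: 4 XOR 5 = 1 < 4 — winning move (to 1).
That gives 3 winning moves.

3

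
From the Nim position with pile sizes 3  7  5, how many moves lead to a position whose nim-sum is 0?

Bitwise XOR of the heap sizes:
  011  (3)
  111  (7)
  101  (5)
  ---
  001  (1)
The overall nim-sum is X = 1. A pile of size p has a winning move iff p XOR X < p (reduce it to p XOR X).
  3: 3 XOR 1 = 2 < 3 — winning move (to 2).
  7: 7 XOR 1 = 6 < 7 — winning move (to 6).
  5: 5 XOR 1 = 4 < 5 — winning move (to 4).
That gives 3 winning moves.

3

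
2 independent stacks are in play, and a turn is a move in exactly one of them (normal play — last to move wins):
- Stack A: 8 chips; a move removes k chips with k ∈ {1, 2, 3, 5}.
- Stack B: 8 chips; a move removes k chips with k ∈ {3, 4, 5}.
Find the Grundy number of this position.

0

Build the Grundy sequence for stack A with g(k) = mex{g(k−s) : s ∈ {1, 2, 3, 5}, s ≤ k}:
k:     0  1  2  3  4  5  6  7  8
g(k):  0  1  2  3  0  1  2  3  0
So g(8) = 0.
For stack B, compute g(0), g(1), … with moves {3, 4, 5}:
g(0) = mex{} = 0
g(1) = mex{} = 0
g(2) = mex{} = 0
g(3) = mex{0} = 1
g(4) = mex{0} = 1
g(5) = mex{0} = 1
g(6) = mex{0,1} = 2
g(7) = mex{0,1} = 2
g(8) = mex{1} = 0
So g(8) = 0.
By the Sprague-Grundy theorem, the Grundy value of a sum of independent games is the XOR of the component values.
Combined value = 0 XOR 0 = 0.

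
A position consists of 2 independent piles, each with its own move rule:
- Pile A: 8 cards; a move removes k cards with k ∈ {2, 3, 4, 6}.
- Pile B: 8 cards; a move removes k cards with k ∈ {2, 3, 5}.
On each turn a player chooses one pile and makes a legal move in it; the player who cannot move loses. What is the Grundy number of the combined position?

For pile A, compute g(0), g(1), … with moves {2, 3, 4, 6}:
g(0) = mex{} = 0
g(1) = mex{} = 0
g(2) = mex{0} = 1
g(3) = mex{0} = 1
g(4) = mex{0,1} = 2
g(5) = mex{0,1} = 2
g(6) = mex{0,1,2} = 3
g(7) = mex{0,1,2} = 3
g(8) = mex{1,2,3} = 0
So g(8) = 0.
Build the Grundy sequence for pile B with g(k) = mex{g(k−s) : s ∈ {2, 3, 5}, s ≤ k}:
k:     0  1  2  3  4  5  6  7  8
g(k):  0  0  1  1  2  2  3  0  0
So g(8) = 0.
By the Sprague-Grundy theorem, the Grundy value of a sum of independent games is the XOR of the component values.
Combined value = 0 ⊕ 0 = 0.

0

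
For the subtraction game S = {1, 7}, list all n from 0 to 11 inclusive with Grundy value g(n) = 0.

Build the Grundy sequence with g(k) = mex{g(k−s) : s ∈ {1, 7}, s ≤ k}:
g(0) = mex{} = 0
g(1) = mex{0} = 1
g(2) = mex{1} = 0
g(3) = mex{0} = 1
g(4) = mex{1} = 0
g(5) = mex{0} = 1
g(6) = mex{1} = 0
g(7) = mex{0} = 1
g(8) = mex{1} = 0
g(9) = mex{0} = 1
g(10) = mex{1} = 0
g(11) = mex{0} = 1
The P-positions (g = 0) in 0..11 are 0, 2, 4, 6, 8, 10.

0, 2, 4, 6, 8, 10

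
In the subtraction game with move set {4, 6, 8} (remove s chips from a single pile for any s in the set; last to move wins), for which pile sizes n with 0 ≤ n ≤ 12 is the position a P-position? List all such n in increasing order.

0, 1, 2, 3, 12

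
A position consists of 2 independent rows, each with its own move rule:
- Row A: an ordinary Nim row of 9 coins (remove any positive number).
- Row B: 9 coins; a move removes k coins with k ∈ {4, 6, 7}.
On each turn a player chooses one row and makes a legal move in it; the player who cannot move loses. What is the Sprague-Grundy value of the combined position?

11

Row A is a plain Nim row of size 9, so its Grundy value is 9.
Grundy values for row B (subtraction set {4, 6, 7}):
k:     0  1  2  3  4  5  6  7  8  9
g(k):  0  0  0  0  1  1  1  1  2  2
So g(9) = 2.
By the Sprague-Grundy theorem, the Grundy value of a sum of independent games is the XOR of the component values.
Combined value = 9 XOR 2 = 11.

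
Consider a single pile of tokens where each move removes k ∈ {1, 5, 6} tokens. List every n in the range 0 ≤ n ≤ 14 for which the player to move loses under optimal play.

0, 2, 4, 11, 13

Build the Grundy sequence with g(k) = mex{g(k−s) : s ∈ {1, 5, 6}, s ≤ k}:
k:     0  1  2  3  4  5  6  7  8  9 10 11 12 13 14
g(k):  0  1  0  1  0  1  2  3  2  3  2  0  1  0  1
The P-positions (g = 0) in 0..14 are 0, 2, 4, 11, 13.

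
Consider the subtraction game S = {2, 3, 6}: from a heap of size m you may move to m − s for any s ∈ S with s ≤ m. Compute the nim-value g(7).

Compute g(0), g(1), … for moves {2, 3, 6}:
k:     0  1  2  3  4  5  6  7
g(k):  0  0  1  1  2  0  3  1
So g(7) = 1.

1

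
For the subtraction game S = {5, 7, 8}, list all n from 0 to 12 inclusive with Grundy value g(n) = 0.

0, 1, 2, 3, 4

Compute g(0), g(1), … for moves {5, 7, 8}:
k:     0  1  2  3  4  5  6  7  8  9 10 11 12
g(k):  0  0  0  0  0  1  1  1  1  1  2  2  2
The P-positions (g = 0) in 0..12 are 0, 1, 2, 3, 4.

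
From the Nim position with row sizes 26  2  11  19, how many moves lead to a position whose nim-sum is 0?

0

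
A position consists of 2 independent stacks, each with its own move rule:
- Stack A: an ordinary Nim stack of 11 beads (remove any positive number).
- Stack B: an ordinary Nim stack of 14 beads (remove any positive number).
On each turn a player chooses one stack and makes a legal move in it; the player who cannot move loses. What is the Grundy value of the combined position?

5

Stack A is a plain Nim stack of size 11, so its Grundy value is 11.
Stack B is a plain Nim stack of size 14, so its Grundy value is 14.
The value of a disjunctive sum is the nim-sum of the parts.
Combined value = 11 ⊕ 14 = 5.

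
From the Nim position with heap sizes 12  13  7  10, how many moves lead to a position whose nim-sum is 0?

Compute the nim-sum pairwise:
12 ⊕ 13 = 1
1 ⊕ 7 = 6
6 ⊕ 10 = 12
The overall nim-sum is X = 12. A heap of size p has a winning move iff p XOR X < p (reduce it to p XOR X).
  12: 12 XOR 12 = 0 < 12 — winning move (to 0).
  13: 13 XOR 12 = 1 < 13 — winning move (to 1).
  7: 7 XOR 12 = 11 ≥ 7 — no move.
  10: 10 XOR 12 = 6 < 10 — winning move (to 6).
That gives 3 winning moves.

3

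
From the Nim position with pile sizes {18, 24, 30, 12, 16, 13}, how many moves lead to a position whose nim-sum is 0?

Compute the nim-sum pairwise:
18 ⊕ 24 = 10
10 ⊕ 30 = 20
20 ⊕ 12 = 24
24 ⊕ 16 = 8
8 ⊕ 13 = 5
The overall nim-sum is X = 5. A pile of size p has a winning move iff p XOR X < p (reduce it to p XOR X).
  18: 18 XOR 5 = 23 ≥ 18 — no move.
  24: 24 XOR 5 = 29 ≥ 24 — no move.
  30: 30 XOR 5 = 27 < 30 — winning move (to 27).
  12: 12 XOR 5 = 9 < 12 — winning move (to 9).
  16: 16 XOR 5 = 21 ≥ 16 — no move.
  13: 13 XOR 5 = 8 < 13 — winning move (to 8).
That gives 3 winning moves.

3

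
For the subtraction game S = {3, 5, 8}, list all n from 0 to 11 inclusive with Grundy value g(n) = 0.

Grundy values for subtraction set {3, 5, 8}:
k:     0  1  2  3  4  5  6  7  8  9 10 11
g(k):  0  0  0  1  1  1  2  2  2  3  3  0
The P-positions (g = 0) in 0..11 are 0, 1, 2, 11.

0, 1, 2, 11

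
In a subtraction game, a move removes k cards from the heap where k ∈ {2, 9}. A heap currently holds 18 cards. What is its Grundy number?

Compute g(0), g(1), … for moves {2, 9}:
k:     0  1  2  3  4  5  6  7  8  9 10 11 12 13 14 15 16 17 18
g(k):  0  0  1  1  0  0  1  1  0  2  1  0  0  1  1  0  0  1  1
So g(18) = 1.

1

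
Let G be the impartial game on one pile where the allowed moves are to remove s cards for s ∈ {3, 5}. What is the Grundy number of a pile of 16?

0

Compute g(0), g(1), … for moves {3, 5}:
k:     0  1  2  3  4  5  6  7  8  9 10 11 12 13 14 15 16
g(k):  0  0  0  1  1  1  2  2  0  0  0  1  1  1  2  2  0
So g(16) = 0.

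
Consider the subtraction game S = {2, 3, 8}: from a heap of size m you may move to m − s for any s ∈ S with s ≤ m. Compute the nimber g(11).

Grundy values for subtraction set {2, 3, 8}:
k:     0  1  2  3  4  5  6  7  8  9 10 11
g(k):  0  0  1  1  2  0  0  1  1  2  0  0
So g(11) = 0.

0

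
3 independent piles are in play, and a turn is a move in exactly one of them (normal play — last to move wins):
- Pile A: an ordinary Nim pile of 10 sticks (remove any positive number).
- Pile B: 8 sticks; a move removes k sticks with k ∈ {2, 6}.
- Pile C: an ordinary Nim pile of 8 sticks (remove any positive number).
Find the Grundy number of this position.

2

Pile A is a plain Nim pile of size 10, so its Grundy value is 10.
Build the Grundy sequence for pile B with g(k) = mex{g(k−s) : s ∈ {2, 6}, s ≤ k}:
k:     0  1  2  3  4  5  6  7  8
g(k):  0  0  1  1  0  0  1  1  0
So g(8) = 0.
Pile C is a plain Nim pile of size 8, so its Grundy value is 8.
By the Sprague-Grundy theorem, the Grundy value of a sum of independent games is the XOR of the component values.
Combined value = 10 ⊕ 0 ⊕ 8 = 2.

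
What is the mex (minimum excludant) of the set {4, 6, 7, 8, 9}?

0

0 is not in the set, so the mex is 0.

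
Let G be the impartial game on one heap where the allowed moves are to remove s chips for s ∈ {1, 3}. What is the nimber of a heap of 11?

1

Build the Grundy sequence with g(k) = mex{g(k−s) : s ∈ {1, 3}, s ≤ k}:
g(0) = mex{} = 0
g(1) = mex{0} = 1
g(2) = mex{1} = 0
g(3) = mex{0} = 1
g(4) = mex{1} = 0
g(5) = mex{0} = 1
g(6) = mex{1} = 0
g(7) = mex{0} = 1
g(8) = mex{1} = 0
g(9) = mex{0} = 1
g(10) = mex{1} = 0
g(11) = mex{0} = 1
So g(11) = 1.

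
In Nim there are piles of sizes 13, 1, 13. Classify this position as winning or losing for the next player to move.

Nim-sum: 13 ^ 1 ^ 13 = 1.
The nim-sum is 1 ≠ 0, so this is an N-position: the player to move can win.

Winning position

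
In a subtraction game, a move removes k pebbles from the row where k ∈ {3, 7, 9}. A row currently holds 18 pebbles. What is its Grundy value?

Grundy values for subtraction set {3, 7, 9}:
k:     0  1  2  3  4  5  6  7  8  9 10 11 12 13 14 15 16 17 18
g(k):  0  0  0  1  1  1  0  2  2  1  3  3  0  2  0  1  0  1  0
So g(18) = 0.

0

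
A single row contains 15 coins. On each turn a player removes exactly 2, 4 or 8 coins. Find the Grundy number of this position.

1

Compute g(0), g(1), … for moves {2, 4, 8}:
k:     0  1  2  3  4  5  6  7  8  9 10 11 12 13 14 15
g(k):  0  0  1  1  2  2  0  0  1  1  2  2  0  0  1  1
So g(15) = 1.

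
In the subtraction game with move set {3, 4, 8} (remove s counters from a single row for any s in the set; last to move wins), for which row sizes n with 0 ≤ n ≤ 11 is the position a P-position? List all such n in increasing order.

Grundy values for subtraction set {3, 4, 8}:
g(0) = mex{} = 0
g(1) = mex{} = 0
g(2) = mex{} = 0
g(3) = mex{0} = 1
g(4) = mex{0} = 1
g(5) = mex{0} = 1
g(6) = mex{0,1} = 2
g(7) = mex{1} = 0
g(8) = mex{0,1} = 2
g(9) = mex{0,1,2} = 3
g(10) = mex{0,2} = 1
g(11) = mex{0,1,2} = 3
The P-positions (g = 0) in 0..11 are 0, 1, 2, 7.

0, 1, 2, 7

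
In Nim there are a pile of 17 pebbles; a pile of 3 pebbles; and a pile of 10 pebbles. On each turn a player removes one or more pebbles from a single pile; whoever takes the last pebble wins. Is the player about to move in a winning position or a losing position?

Compute the nim-sum pairwise:
17 XOR 3 = 18
18 XOR 10 = 24
The nim-sum is 24 ≠ 0, so this is an N-position: the player to move can win.

Winning position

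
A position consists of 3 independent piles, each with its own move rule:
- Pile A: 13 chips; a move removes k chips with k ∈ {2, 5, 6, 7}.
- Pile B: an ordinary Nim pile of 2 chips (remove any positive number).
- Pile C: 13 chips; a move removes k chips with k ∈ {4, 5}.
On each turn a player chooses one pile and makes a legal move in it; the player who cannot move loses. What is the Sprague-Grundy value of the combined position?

For pile A, compute g(0), g(1), … with moves {2, 5, 6, 7}:
k:     0  1  2  3  4  5  6  7  8  9 10 11 12 13
g(k):  0  0  1  1  0  2  1  3  2  2  3  3  0  0
So g(13) = 0.
Pile B is a plain Nim pile of size 2, so its Grundy value is 2.
Grundy values for pile C (subtraction set {4, 5}):
k:     0  1  2  3  4  5  6  7  8  9 10 11 12 13
g(k):  0  0  0  0  1  1  1  1  2  0  0  0  0  1
So g(13) = 1.
By the Sprague-Grundy theorem, the Grundy value of a sum of independent games is the XOR of the component values.
Combined value = 0 ⊕ 2 ⊕ 1 = 3.

3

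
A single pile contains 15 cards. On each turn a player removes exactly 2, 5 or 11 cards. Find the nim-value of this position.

2

Build the Grundy sequence with g(k) = mex{g(k−s) : s ∈ {2, 5, 11}, s ≤ k}:
k:     0  1  2  3  4  5  6  7  8  9 10 11 12 13 14 15
g(k):  0  0  1  1  0  2  1  0  0  1  1  2  2  3  0  2
So g(15) = 2.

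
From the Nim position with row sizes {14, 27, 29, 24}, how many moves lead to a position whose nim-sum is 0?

3

Nim-sum: 14 ⊕ 27 ⊕ 29 ⊕ 24 = 16.
The overall nim-sum is X = 16. A row of size p has a winning move iff p XOR X < p (reduce it to p XOR X).
  14: 14 XOR 16 = 30 ≥ 14 — no move.
  27: 27 XOR 16 = 11 < 27 — winning move (to 11).
  29: 29 XOR 16 = 13 < 29 — winning move (to 13).
  24: 24 XOR 16 = 8 < 24 — winning move (to 8).
That gives 3 winning moves.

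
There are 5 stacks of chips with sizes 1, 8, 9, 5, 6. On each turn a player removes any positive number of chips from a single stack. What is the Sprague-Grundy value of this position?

Write each in binary and XOR column by column:
  0001  (1)
  1000  (8)
  1001  (9)
  0101  (5)
  0110  (6)
  ----
  0011  (3)

3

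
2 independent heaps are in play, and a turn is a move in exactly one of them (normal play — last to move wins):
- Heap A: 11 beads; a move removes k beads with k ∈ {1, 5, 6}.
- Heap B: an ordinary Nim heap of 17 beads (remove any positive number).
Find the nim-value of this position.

17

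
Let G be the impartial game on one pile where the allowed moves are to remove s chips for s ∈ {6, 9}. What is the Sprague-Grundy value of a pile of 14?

Grundy values for subtraction set {6, 9}:
k:     0  1  2  3  4  5  6  7  8  9 10 11 12 13 14
g(k):  0  0  0  0  0  0  1  1  1  1  1  1  2  2  2
So g(14) = 2.

2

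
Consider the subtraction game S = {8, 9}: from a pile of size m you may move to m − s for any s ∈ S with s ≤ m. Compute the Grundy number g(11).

Build the Grundy sequence with g(k) = mex{g(k−s) : s ∈ {8, 9}, s ≤ k}:
k:     0  1  2  3  4  5  6  7  8  9 10 11
g(k):  0  0  0  0  0  0  0  0  1  1  1  1
So g(11) = 1.

1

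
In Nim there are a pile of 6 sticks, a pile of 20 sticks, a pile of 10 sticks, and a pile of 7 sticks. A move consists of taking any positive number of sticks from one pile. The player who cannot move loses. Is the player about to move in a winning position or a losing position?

Winning position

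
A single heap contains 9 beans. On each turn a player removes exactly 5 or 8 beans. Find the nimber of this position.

Compute g(0), g(1), … for moves {5, 8}:
k:     0  1  2  3  4  5  6  7  8  9
g(k):  0  0  0  0  0  1  1  1  1  1
So g(9) = 1.

1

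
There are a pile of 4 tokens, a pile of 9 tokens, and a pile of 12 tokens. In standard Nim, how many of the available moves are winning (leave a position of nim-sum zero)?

1

Bitwise XOR of the heap sizes:
  0100  (4)
  1001  (9)
  1100  (12)
  ----
  0001  (1)
The overall nim-sum is X = 1. A pile of size p has a winning move iff p XOR X < p (reduce it to p XOR X).
  4: 4 XOR 1 = 5 ≥ 4 — no move.
  9: 9 XOR 1 = 8 < 9 — winning move (to 8).
  12: 12 XOR 1 = 13 ≥ 12 — no move.
That gives 1 winning move.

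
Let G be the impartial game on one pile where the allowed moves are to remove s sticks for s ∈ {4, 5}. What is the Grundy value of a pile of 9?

Compute g(0), g(1), … for moves {4, 5}:
g(0) = mex{} = 0
g(1) = mex{} = 0
g(2) = mex{} = 0
g(3) = mex{} = 0
g(4) = mex{0} = 1
g(5) = mex{0} = 1
g(6) = mex{0} = 1
g(7) = mex{0} = 1
g(8) = mex{0,1} = 2
g(9) = mex{1} = 0
So g(9) = 0.

0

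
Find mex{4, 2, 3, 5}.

0

0 is not in the set, so the mex is 0.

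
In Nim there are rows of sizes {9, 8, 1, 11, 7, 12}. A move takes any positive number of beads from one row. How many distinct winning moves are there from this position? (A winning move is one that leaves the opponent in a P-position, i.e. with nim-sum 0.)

0

Compute the nim-sum pairwise:
9 XOR 8 = 1
1 XOR 1 = 0
0 XOR 11 = 11
11 XOR 7 = 12
12 XOR 12 = 0
The nim-sum is already 0, so every move leaves a nonzero nim-sum — there are no winning moves.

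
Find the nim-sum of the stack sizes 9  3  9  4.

Nim-sum: 9 ⊕ 3 ⊕ 9 ⊕ 4 = 7.

7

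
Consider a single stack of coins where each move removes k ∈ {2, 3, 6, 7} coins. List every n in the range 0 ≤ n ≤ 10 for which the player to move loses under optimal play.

0, 1, 5, 9, 10

Build the Grundy sequence with g(k) = mex{g(k−s) : s ∈ {2, 3, 6, 7}, s ≤ k}:
g(0) = mex{} = 0
g(1) = mex{} = 0
g(2) = mex{0} = 1
g(3) = mex{0} = 1
g(4) = mex{0,1} = 2
g(5) = mex{1} = 0
g(6) = mex{0,1,2} = 3
g(7) = mex{0,2} = 1
g(8) = mex{0,1,3} = 2
g(9) = mex{1,3} = 0
g(10) = mex{1,2} = 0
The P-positions (g = 0) in 0..10 are 0, 1, 5, 9, 10.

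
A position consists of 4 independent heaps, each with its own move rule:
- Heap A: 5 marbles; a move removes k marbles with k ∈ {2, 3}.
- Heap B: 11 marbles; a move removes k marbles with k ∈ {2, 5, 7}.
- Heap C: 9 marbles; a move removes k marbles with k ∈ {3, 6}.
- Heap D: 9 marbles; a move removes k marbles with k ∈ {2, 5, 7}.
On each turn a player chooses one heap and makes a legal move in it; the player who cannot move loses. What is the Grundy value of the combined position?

1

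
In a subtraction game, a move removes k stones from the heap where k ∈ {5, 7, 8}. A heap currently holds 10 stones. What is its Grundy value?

2

Build the Grundy sequence with g(k) = mex{g(k−s) : s ∈ {5, 7, 8}, s ≤ k}:
k:     0  1  2  3  4  5  6  7  8  9 10
g(k):  0  0  0  0  0  1  1  1  1  1  2
So g(10) = 2.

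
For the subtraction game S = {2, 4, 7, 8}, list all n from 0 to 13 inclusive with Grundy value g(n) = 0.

0, 1, 6, 11, 12

Grundy values for subtraction set {2, 4, 7, 8}:
g(0) = mex{} = 0
g(1) = mex{} = 0
g(2) = mex{0} = 1
g(3) = mex{0} = 1
g(4) = mex{0,1} = 2
g(5) = mex{0,1} = 2
g(6) = mex{1,2} = 0
g(7) = mex{0,1,2} = 3
g(8) = mex{0,2} = 1
g(9) = mex{0,1,2,3} = 4
g(10) = mex{0,1} = 2
g(11) = mex{1,2,3,4} = 0
g(12) = mex{1,2} = 0
g(13) = mex{0,2,4} = 1
The P-positions (g = 0) in 0..13 are 0, 1, 6, 11, 12.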